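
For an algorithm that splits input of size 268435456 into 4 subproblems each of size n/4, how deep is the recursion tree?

For divide and conquer with division factor 4:

Problem sizes at each level:
Level 0: 268435456
Level 1: 67108864
Level 2: 16777216
Level 3: 4194304
Level 4: 1048576
Level 5: 262144
Level 6: 65536
Level 7: 16384
Level 8: 4096
Level 9: 1024
Level 10: 256
Level 11: 64
Level 12: 16
Level 13: 4
Level 14: 1

The root is level 0 and the size-1 base case is level 14 (the tree spans levels 0 through 14, i.e. 15 levels counting the root), so the depth is the number of divisions: log_4(268435456) = 14

The recursion tree depth is log_4(268435456) = 14. At each level, the problem size is divided by 4, so it takes 14 divisions to reduce to a base case of size 1. The algorithm makes 4 recursive calls at each level.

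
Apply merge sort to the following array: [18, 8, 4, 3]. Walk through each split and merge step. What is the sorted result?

Merge sort trace:

Split: [18, 8, 4, 3] -> [18, 8] and [4, 3]
  Split: [18, 8] -> [18] and [8]
  Merge: [18] + [8] -> [8, 18]
  Split: [4, 3] -> [4] and [3]
  Merge: [4] + [3] -> [3, 4]
Merge: [8, 18] + [3, 4] -> [3, 4, 8, 18]

Final sorted array: [3, 4, 8, 18]

The merge sort proceeds by recursively splitting the array and merging sorted halves.
After all merges, the sorted array is [3, 4, 8, 18].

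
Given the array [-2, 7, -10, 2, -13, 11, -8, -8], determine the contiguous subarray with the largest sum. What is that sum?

Using Kadane's algorithm on [-2, 7, -10, 2, -13, 11, -8, -8]:

Scanning through the array:
Position 1 (value 7): max_ending_here = 7, max_so_far = 7
Position 2 (value -10): max_ending_here = -3, max_so_far = 7
Position 3 (value 2): max_ending_here = 2, max_so_far = 7
Position 4 (value -13): max_ending_here = -11, max_so_far = 7
Position 5 (value 11): max_ending_here = 11, max_so_far = 11
Position 6 (value -8): max_ending_here = 3, max_so_far = 11
Position 7 (value -8): max_ending_here = -5, max_so_far = 11

Maximum subarray: [11]
Maximum sum: 11

The maximum subarray is [11] with sum 11. This subarray runs from index 5 to index 5.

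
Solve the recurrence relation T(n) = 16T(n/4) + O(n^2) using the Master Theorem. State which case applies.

Master Theorem for T(n) = 16T(n/4) + O(n^2):

a = 16, b = 4, c = 2
log_b(a) = log_4(16) = 2.0000

Case 2: c = 2 = log_4(16) = 2.0000
T(n) = O(n^2 log n) = O(n^2 log n)

For T(n) = 16T(n/4) + O(n^2): log_4(16) = 2.0000. This is Case 2 of the Master Theorem (c = log_b(a), equal work at all levels), giving O(n^2 log n).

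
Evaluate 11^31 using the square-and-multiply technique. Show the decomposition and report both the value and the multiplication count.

Computing 11^31 by squaring (build up from 11^1; each line after the first costs one multiplication):

11^1 = 11
11^2 = (11^1)^2 = 11^2 = 121
11^3 = 11 * 11^2 = 11 * 121 = 1331
11^6 = (11^3)^2 = 1331^2 = 1771561
11^7 = 11 * 11^6 = 11 * 1771561 = 19487171
11^14 = (11^7)^2 = 19487171^2 = 379749833583241
11^15 = 11 * 11^14 = 11 * 379749833583241 = 4177248169415651
11^30 = (11^15)^2 = 4177248169415651^2 = 17449402268886407318558803753801
11^31 = 11 * 11^30 = 11 * 17449402268886407318558803753801 = 191943424957750480504146841291811

Result: 191943424957750480504146841291811
Multiplications needed: 8 (8 lines after 11^1)

11^31 = 191943424957750480504146841291811. Using exponentiation by squaring, this requires 8 multiplications. The key idea: if the exponent is even, square the half-power; if odd, multiply by the base once.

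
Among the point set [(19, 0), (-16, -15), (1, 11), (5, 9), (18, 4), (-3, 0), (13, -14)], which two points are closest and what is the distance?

Computing all pairwise distances among 7 points:

d((19, 0), (-16, -15)) = 38.0789
d((19, 0), (1, 11)) = 21.095
d((19, 0), (5, 9)) = 16.6433
d((19, 0), (18, 4)) = 4.1231 <-- minimum
d((19, 0), (-3, 0)) = 22.0
d((19, 0), (13, -14)) = 15.2315
d((-16, -15), (1, 11)) = 31.0644
d((-16, -15), (5, 9)) = 31.8904
d((-16, -15), (18, 4)) = 38.9487
d((-16, -15), (-3, 0)) = 19.8494
d((-16, -15), (13, -14)) = 29.0172
d((1, 11), (5, 9)) = 4.4721
d((1, 11), (18, 4)) = 18.3848
d((1, 11), (-3, 0)) = 11.7047
d((1, 11), (13, -14)) = 27.7308
d((5, 9), (18, 4)) = 13.9284
d((5, 9), (-3, 0)) = 12.0416
d((5, 9), (13, -14)) = 24.3516
d((18, 4), (-3, 0)) = 21.3776
d((18, 4), (13, -14)) = 18.6815
d((-3, 0), (13, -14)) = 21.2603

Closest pair: (19, 0) and (18, 4) with distance 4.1231

The closest pair is (19, 0) and (18, 4) with Euclidean distance 4.1231. For 7 points, brute-force pairwise comparison is shown above. For large n, the divide-and-conquer algorithm (sort by x, recurse on halves, check the dividing strip) achieves O(n log n).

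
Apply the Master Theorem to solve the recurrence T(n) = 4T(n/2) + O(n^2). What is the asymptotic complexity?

Master Theorem for T(n) = 4T(n/2) + O(n^2):

a = 4, b = 2, c = 2
log_b(a) = log_2(4) = 2.0000

Case 2: c = 2 = log_2(4) = 2.0000
T(n) = O(n^2 log n) = O(n^2 log n)

For T(n) = 4T(n/2) + O(n^2): log_2(4) = 2.0000. This is Case 2 of the Master Theorem (c = log_b(a), equal work at all levels), giving O(n^2 log n).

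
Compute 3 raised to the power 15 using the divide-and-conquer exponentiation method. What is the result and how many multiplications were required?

Computing 3^15 by squaring (build up from 3^1; each line after the first costs one multiplication):

3^1 = 3
3^2 = (3^1)^2 = 3^2 = 9
3^3 = 3 * 3^2 = 3 * 9 = 27
3^6 = (3^3)^2 = 27^2 = 729
3^7 = 3 * 3^6 = 3 * 729 = 2187
3^14 = (3^7)^2 = 2187^2 = 4782969
3^15 = 3 * 3^14 = 3 * 4782969 = 14348907

Result: 14348907
Multiplications needed: 6 (6 lines after 3^1)

3^15 = 14348907. Using exponentiation by squaring, this requires 6 multiplications. The key idea: if the exponent is even, square the half-power; if odd, multiply by the base once.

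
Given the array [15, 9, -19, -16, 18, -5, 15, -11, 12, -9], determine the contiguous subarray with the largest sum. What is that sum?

Using Kadane's algorithm on [15, 9, -19, -16, 18, -5, 15, -11, 12, -9]:

Scanning through the array:
Position 1 (value 9): max_ending_here = 24, max_so_far = 24
Position 2 (value -19): max_ending_here = 5, max_so_far = 24
Position 3 (value -16): max_ending_here = -11, max_so_far = 24
Position 4 (value 18): max_ending_here = 18, max_so_far = 24
Position 5 (value -5): max_ending_here = 13, max_so_far = 24
Position 6 (value 15): max_ending_here = 28, max_so_far = 28
Position 7 (value -11): max_ending_here = 17, max_so_far = 28
Position 8 (value 12): max_ending_here = 29, max_so_far = 29
Position 9 (value -9): max_ending_here = 20, max_so_far = 29

Maximum subarray: [18, -5, 15, -11, 12]
Maximum sum: 29

The maximum subarray is [18, -5, 15, -11, 12] with sum 29. This subarray runs from index 4 to index 8.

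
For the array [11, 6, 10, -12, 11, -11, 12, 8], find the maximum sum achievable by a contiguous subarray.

Using Kadane's algorithm on [11, 6, 10, -12, 11, -11, 12, 8]:

Scanning through the array:
Position 1 (value 6): max_ending_here = 17, max_so_far = 17
Position 2 (value 10): max_ending_here = 27, max_so_far = 27
Position 3 (value -12): max_ending_here = 15, max_so_far = 27
Position 4 (value 11): max_ending_here = 26, max_so_far = 27
Position 5 (value -11): max_ending_here = 15, max_so_far = 27
Position 6 (value 12): max_ending_here = 27, max_so_far = 27
Position 7 (value 8): max_ending_here = 35, max_so_far = 35

Maximum subarray: [11, 6, 10, -12, 11, -11, 12, 8]
Maximum sum: 35

The maximum subarray is [11, 6, 10, -12, 11, -11, 12, 8] with sum 35. This subarray runs from index 0 to index 7.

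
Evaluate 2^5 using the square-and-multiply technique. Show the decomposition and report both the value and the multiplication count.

Computing 2^5 by squaring (build up from 2^1; each line after the first costs one multiplication):

2^1 = 2
2^2 = (2^1)^2 = 2^2 = 4
2^4 = (2^2)^2 = 4^2 = 16
2^5 = 2 * 2^4 = 2 * 16 = 32

Result: 32
Multiplications needed: 3 (3 lines after 2^1)

2^5 = 32. Using exponentiation by squaring, this requires 3 multiplications. The key idea: if the exponent is even, square the half-power; if odd, multiply by the base once.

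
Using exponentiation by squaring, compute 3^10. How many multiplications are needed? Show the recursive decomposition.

Computing 3^10 by squaring (build up from 3^1; each line after the first costs one multiplication):

3^1 = 3
3^2 = (3^1)^2 = 3^2 = 9
3^4 = (3^2)^2 = 9^2 = 81
3^5 = 3 * 3^4 = 3 * 81 = 243
3^10 = (3^5)^2 = 243^2 = 59049

Result: 59049
Multiplications needed: 4 (4 lines after 3^1)

3^10 = 59049. Using exponentiation by squaring, this requires 4 multiplications. The key idea: if the exponent is even, square the half-power; if odd, multiply by the base once.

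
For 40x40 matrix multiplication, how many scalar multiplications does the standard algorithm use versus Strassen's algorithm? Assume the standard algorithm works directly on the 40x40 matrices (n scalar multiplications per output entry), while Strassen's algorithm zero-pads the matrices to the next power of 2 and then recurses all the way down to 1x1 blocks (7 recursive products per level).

Matrix multiplication for 40x40 matrices:

Strassen's algorithm requires power-of-2 dimensions. Pad 40x40 to 64x64 (next power of 2).

Standard algorithm: 40^3 = 64000 multiplications
Strassen's algorithm: 7^(log2(64)) = 7^6 = 117649 multiplications
Difference: 64000 - 117649 = -53649 (Strassen uses MORE here due to padding overhead — for small or just-over-power-of-2 n, padding can outweigh the per-level savings)

Standard: 64000 multiplications (40^3). Strassen: 117649 multiplications (7^6, after padding to 64x64). Strassen reduces 8 recursive multiplications to 7 at each level.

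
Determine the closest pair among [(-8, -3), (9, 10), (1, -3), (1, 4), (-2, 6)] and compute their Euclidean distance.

Computing all pairwise distances among 5 points:

d((-8, -3), (9, 10)) = 21.4009
d((-8, -3), (1, -3)) = 9.0
d((-8, -3), (1, 4)) = 11.4018
d((-8, -3), (-2, 6)) = 10.8167
d((9, 10), (1, -3)) = 15.2643
d((9, 10), (1, 4)) = 10.0
d((9, 10), (-2, 6)) = 11.7047
d((1, -3), (1, 4)) = 7.0
d((1, -3), (-2, 6)) = 9.4868
d((1, 4), (-2, 6)) = 3.6056 <-- minimum

Closest pair: (1, 4) and (-2, 6) with distance 3.6056

The closest pair is (1, 4) and (-2, 6) with Euclidean distance 3.6056. For 5 points, brute-force pairwise comparison is shown above. For large n, the divide-and-conquer algorithm (sort by x, recurse on halves, check the dividing strip) achieves O(n log n).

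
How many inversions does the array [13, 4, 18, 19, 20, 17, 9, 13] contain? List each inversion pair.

Finding inversions in [13, 4, 18, 19, 20, 17, 9, 13]:

(0, 1): arr[0]=13 > arr[1]=4
(0, 6): arr[0]=13 > arr[6]=9
(2, 5): arr[2]=18 > arr[5]=17
(2, 6): arr[2]=18 > arr[6]=9
(2, 7): arr[2]=18 > arr[7]=13
(3, 5): arr[3]=19 > arr[5]=17
(3, 6): arr[3]=19 > arr[6]=9
(3, 7): arr[3]=19 > arr[7]=13
(4, 5): arr[4]=20 > arr[5]=17
(4, 6): arr[4]=20 > arr[6]=9
(4, 7): arr[4]=20 > arr[7]=13
(5, 6): arr[5]=17 > arr[6]=9
(5, 7): arr[5]=17 > arr[7]=13

Total inversions: 13

The array has 13 inversion(s): (0,1), (0,6), (2,5), (2,6), (2,7), (3,5), (3,6), (3,7), (4,5), (4,6), (4,7), (5,6), (5,7). Each pair (i,j) satisfies i < j and arr[i] > arr[j].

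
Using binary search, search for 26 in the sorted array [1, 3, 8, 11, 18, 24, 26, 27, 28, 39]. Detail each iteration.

Binary search for 26 in [1, 3, 8, 11, 18, 24, 26, 27, 28, 39]:

lo=0, hi=9, mid=4, arr[mid]=18 -> 18 < 26, search right half
lo=5, hi=9, mid=7, arr[mid]=27 -> 27 > 26, search left half
lo=5, hi=6, mid=5, arr[mid]=24 -> 24 < 26, search right half
lo=6, hi=6, mid=6, arr[mid]=26 -> Found target at index 6!

Binary search finds 26 at index 6 after 4 comparisons. The search repeatedly halves the search space by comparing with the middle element.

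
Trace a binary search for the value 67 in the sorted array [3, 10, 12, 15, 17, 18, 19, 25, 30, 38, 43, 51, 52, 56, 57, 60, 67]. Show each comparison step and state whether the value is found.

Binary search for 67 in [3, 10, 12, 15, 17, 18, 19, 25, 30, 38, 43, 51, 52, 56, 57, 60, 67]:

lo=0, hi=16, mid=8, arr[mid]=30 -> 30 < 67, search right half
lo=9, hi=16, mid=12, arr[mid]=52 -> 52 < 67, search right half
lo=13, hi=16, mid=14, arr[mid]=57 -> 57 < 67, search right half
lo=15, hi=16, mid=15, arr[mid]=60 -> 60 < 67, search right half
lo=16, hi=16, mid=16, arr[mid]=67 -> Found target at index 16!

Binary search finds 67 at index 16 after 5 comparisons. The search repeatedly halves the search space by comparing with the middle element.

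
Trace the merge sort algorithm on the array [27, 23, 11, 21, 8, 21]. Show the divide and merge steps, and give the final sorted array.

Merge sort trace:

Split: [27, 23, 11, 21, 8, 21] -> [27, 23, 11] and [21, 8, 21]
  Split: [27, 23, 11] -> [27] and [23, 11]
    Split: [23, 11] -> [23] and [11]
    Merge: [23] + [11] -> [11, 23]
  Merge: [27] + [11, 23] -> [11, 23, 27]
  Split: [21, 8, 21] -> [21] and [8, 21]
    Split: [8, 21] -> [8] and [21]
    Merge: [8] + [21] -> [8, 21]
  Merge: [21] + [8, 21] -> [8, 21, 21]
Merge: [11, 23, 27] + [8, 21, 21] -> [8, 11, 21, 21, 23, 27]

Final sorted array: [8, 11, 21, 21, 23, 27]

The merge sort proceeds by recursively splitting the array and merging sorted halves.
After all merges, the sorted array is [8, 11, 21, 21, 23, 27].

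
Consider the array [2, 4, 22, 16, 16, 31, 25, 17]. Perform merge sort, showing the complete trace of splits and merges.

Merge sort trace:

Split: [2, 4, 22, 16, 16, 31, 25, 17] -> [2, 4, 22, 16] and [16, 31, 25, 17]
  Split: [2, 4, 22, 16] -> [2, 4] and [22, 16]
    Split: [2, 4] -> [2] and [4]
    Merge: [2] + [4] -> [2, 4]
    Split: [22, 16] -> [22] and [16]
    Merge: [22] + [16] -> [16, 22]
  Merge: [2, 4] + [16, 22] -> [2, 4, 16, 22]
  Split: [16, 31, 25, 17] -> [16, 31] and [25, 17]
    Split: [16, 31] -> [16] and [31]
    Merge: [16] + [31] -> [16, 31]
    Split: [25, 17] -> [25] and [17]
    Merge: [25] + [17] -> [17, 25]
  Merge: [16, 31] + [17, 25] -> [16, 17, 25, 31]
Merge: [2, 4, 16, 22] + [16, 17, 25, 31] -> [2, 4, 16, 16, 17, 22, 25, 31]

Final sorted array: [2, 4, 16, 16, 17, 22, 25, 31]

The merge sort proceeds by recursively splitting the array and merging sorted halves.
After all merges, the sorted array is [2, 4, 16, 16, 17, 22, 25, 31].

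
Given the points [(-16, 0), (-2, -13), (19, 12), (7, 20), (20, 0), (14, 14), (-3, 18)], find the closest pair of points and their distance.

Computing all pairwise distances among 7 points:

d((-16, 0), (-2, -13)) = 19.105
d((-16, 0), (19, 12)) = 37.0
d((-16, 0), (7, 20)) = 30.4795
d((-16, 0), (20, 0)) = 36.0
d((-16, 0), (14, 14)) = 33.1059
d((-16, 0), (-3, 18)) = 22.2036
d((-2, -13), (19, 12)) = 32.6497
d((-2, -13), (7, 20)) = 34.2053
d((-2, -13), (20, 0)) = 25.5539
d((-2, -13), (14, 14)) = 31.3847
d((-2, -13), (-3, 18)) = 31.0161
d((19, 12), (7, 20)) = 14.4222
d((19, 12), (20, 0)) = 12.0416
d((19, 12), (14, 14)) = 5.3852 <-- minimum
d((19, 12), (-3, 18)) = 22.8035
d((7, 20), (20, 0)) = 23.8537
d((7, 20), (14, 14)) = 9.2195
d((7, 20), (-3, 18)) = 10.198
d((20, 0), (14, 14)) = 15.2315
d((20, 0), (-3, 18)) = 29.2062
d((14, 14), (-3, 18)) = 17.4642

Closest pair: (19, 12) and (14, 14) with distance 5.3852

The closest pair is (19, 12) and (14, 14) with Euclidean distance 5.3852. For 7 points, brute-force pairwise comparison is shown above. For large n, the divide-and-conquer algorithm (sort by x, recurse on halves, check the dividing strip) achieves O(n log n).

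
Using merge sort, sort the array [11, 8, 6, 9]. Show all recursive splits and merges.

Merge sort trace:

Split: [11, 8, 6, 9] -> [11, 8] and [6, 9]
  Split: [11, 8] -> [11] and [8]
  Merge: [11] + [8] -> [8, 11]
  Split: [6, 9] -> [6] and [9]
  Merge: [6] + [9] -> [6, 9]
Merge: [8, 11] + [6, 9] -> [6, 8, 9, 11]

Final sorted array: [6, 8, 9, 11]

The merge sort proceeds by recursively splitting the array and merging sorted halves.
After all merges, the sorted array is [6, 8, 9, 11].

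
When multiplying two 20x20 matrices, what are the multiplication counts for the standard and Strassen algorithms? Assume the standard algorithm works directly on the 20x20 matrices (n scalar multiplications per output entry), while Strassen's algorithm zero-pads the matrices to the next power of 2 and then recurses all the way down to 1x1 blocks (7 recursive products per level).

Matrix multiplication for 20x20 matrices:

Strassen's algorithm requires power-of-2 dimensions. Pad 20x20 to 32x32 (next power of 2).

Standard algorithm: 20^3 = 8000 multiplications
Strassen's algorithm: 7^(log2(32)) = 7^5 = 16807 multiplications
Difference: 8000 - 16807 = -8807 (Strassen uses MORE here due to padding overhead — for small or just-over-power-of-2 n, padding can outweigh the per-level savings)

Standard: 8000 multiplications (20^3). Strassen: 16807 multiplications (7^5, after padding to 32x32). Strassen reduces 8 recursive multiplications to 7 at each level.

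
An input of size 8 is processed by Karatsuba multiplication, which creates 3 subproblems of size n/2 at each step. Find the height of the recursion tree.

For divide and conquer with division factor 2:

Problem sizes at each level:
Level 0: 8
Level 1: 4
Level 2: 2
Level 3: 1

The root is level 0 and the size-1 base case is level 3 (the tree spans levels 0 through 3, i.e. 4 levels counting the root), so the depth is the number of divisions: log_2(8) = 3

The recursion tree depth is log_2(8) = 3. At each level, the problem size is divided by 2, so it takes 3 divisions to reduce to a base case of size 1. The algorithm makes 3 recursive calls at each level.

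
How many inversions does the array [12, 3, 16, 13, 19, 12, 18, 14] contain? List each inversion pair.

Finding inversions in [12, 3, 16, 13, 19, 12, 18, 14]:

(0, 1): arr[0]=12 > arr[1]=3
(2, 3): arr[2]=16 > arr[3]=13
(2, 5): arr[2]=16 > arr[5]=12
(2, 7): arr[2]=16 > arr[7]=14
(3, 5): arr[3]=13 > arr[5]=12
(4, 5): arr[4]=19 > arr[5]=12
(4, 6): arr[4]=19 > arr[6]=18
(4, 7): arr[4]=19 > arr[7]=14
(6, 7): arr[6]=18 > arr[7]=14

Total inversions: 9

The array has 9 inversion(s): (0,1), (2,3), (2,5), (2,7), (3,5), (4,5), (4,6), (4,7), (6,7). Each pair (i,j) satisfies i < j and arr[i] > arr[j].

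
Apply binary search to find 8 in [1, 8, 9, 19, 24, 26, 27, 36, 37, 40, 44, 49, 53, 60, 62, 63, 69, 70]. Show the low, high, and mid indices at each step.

Binary search for 8 in [1, 8, 9, 19, 24, 26, 27, 36, 37, 40, 44, 49, 53, 60, 62, 63, 69, 70]:

lo=0, hi=17, mid=8, arr[mid]=37 -> 37 > 8, search left half
lo=0, hi=7, mid=3, arr[mid]=19 -> 19 > 8, search left half
lo=0, hi=2, mid=1, arr[mid]=8 -> Found target at index 1!

Binary search finds 8 at index 1 after 3 comparisons. The search repeatedly halves the search space by comparing with the middle element.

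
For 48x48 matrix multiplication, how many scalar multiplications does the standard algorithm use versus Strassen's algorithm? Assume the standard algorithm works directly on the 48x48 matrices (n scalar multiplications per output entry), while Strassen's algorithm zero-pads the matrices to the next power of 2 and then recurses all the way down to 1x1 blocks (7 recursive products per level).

Matrix multiplication for 48x48 matrices:

Strassen's algorithm requires power-of-2 dimensions. Pad 48x48 to 64x64 (next power of 2).

Standard algorithm: 48^3 = 110592 multiplications
Strassen's algorithm: 7^(log2(64)) = 7^6 = 117649 multiplications
Difference: 110592 - 117649 = -7057 (Strassen uses MORE here due to padding overhead — for small or just-over-power-of-2 n, padding can outweigh the per-level savings)

Standard: 110592 multiplications (48^3). Strassen: 117649 multiplications (7^6, after padding to 64x64). Strassen reduces 8 recursive multiplications to 7 at each level.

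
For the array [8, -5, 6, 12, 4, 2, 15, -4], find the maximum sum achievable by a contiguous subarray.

Using Kadane's algorithm on [8, -5, 6, 12, 4, 2, 15, -4]:

Scanning through the array:
Position 1 (value -5): max_ending_here = 3, max_so_far = 8
Position 2 (value 6): max_ending_here = 9, max_so_far = 9
Position 3 (value 12): max_ending_here = 21, max_so_far = 21
Position 4 (value 4): max_ending_here = 25, max_so_far = 25
Position 5 (value 2): max_ending_here = 27, max_so_far = 27
Position 6 (value 15): max_ending_here = 42, max_so_far = 42
Position 7 (value -4): max_ending_here = 38, max_so_far = 42

Maximum subarray: [8, -5, 6, 12, 4, 2, 15]
Maximum sum: 42

The maximum subarray is [8, -5, 6, 12, 4, 2, 15] with sum 42. This subarray runs from index 0 to index 6.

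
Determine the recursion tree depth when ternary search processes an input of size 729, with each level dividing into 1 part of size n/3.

For divide and conquer with division factor 3:

Problem sizes at each level:
Level 0: 729
Level 1: 243
Level 2: 81
Level 3: 27
Level 4: 9
Level 5: 3
Level 6: 1

The root is level 0 and the size-1 base case is level 6 (the tree spans levels 0 through 6, i.e. 7 levels counting the root), so the depth is the number of divisions: log_3(729) = 6

The recursion tree depth is log_3(729) = 6. At each level, the problem size is divided by 3, so it takes 6 divisions to reduce to a base case of size 1. The algorithm makes 1 recursive call at each level.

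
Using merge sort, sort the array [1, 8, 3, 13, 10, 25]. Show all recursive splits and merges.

Merge sort trace:

Split: [1, 8, 3, 13, 10, 25] -> [1, 8, 3] and [13, 10, 25]
  Split: [1, 8, 3] -> [1] and [8, 3]
    Split: [8, 3] -> [8] and [3]
    Merge: [8] + [3] -> [3, 8]
  Merge: [1] + [3, 8] -> [1, 3, 8]
  Split: [13, 10, 25] -> [13] and [10, 25]
    Split: [10, 25] -> [10] and [25]
    Merge: [10] + [25] -> [10, 25]
  Merge: [13] + [10, 25] -> [10, 13, 25]
Merge: [1, 3, 8] + [10, 13, 25] -> [1, 3, 8, 10, 13, 25]

Final sorted array: [1, 3, 8, 10, 13, 25]

The merge sort proceeds by recursively splitting the array and merging sorted halves.
After all merges, the sorted array is [1, 3, 8, 10, 13, 25].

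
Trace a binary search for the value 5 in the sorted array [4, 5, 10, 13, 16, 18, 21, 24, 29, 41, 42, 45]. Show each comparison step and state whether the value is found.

Binary search for 5 in [4, 5, 10, 13, 16, 18, 21, 24, 29, 41, 42, 45]:

lo=0, hi=11, mid=5, arr[mid]=18 -> 18 > 5, search left half
lo=0, hi=4, mid=2, arr[mid]=10 -> 10 > 5, search left half
lo=0, hi=1, mid=0, arr[mid]=4 -> 4 < 5, search right half
lo=1, hi=1, mid=1, arr[mid]=5 -> Found target at index 1!

Binary search finds 5 at index 1 after 4 comparisons. The search repeatedly halves the search space by comparing with the middle element.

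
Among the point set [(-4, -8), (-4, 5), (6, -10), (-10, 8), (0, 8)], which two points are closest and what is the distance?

Computing all pairwise distances among 5 points:

d((-4, -8), (-4, 5)) = 13.0
d((-4, -8), (6, -10)) = 10.198
d((-4, -8), (-10, 8)) = 17.088
d((-4, -8), (0, 8)) = 16.4924
d((-4, 5), (6, -10)) = 18.0278
d((-4, 5), (-10, 8)) = 6.7082
d((-4, 5), (0, 8)) = 5.0 <-- minimum
d((6, -10), (-10, 8)) = 24.0832
d((6, -10), (0, 8)) = 18.9737
d((-10, 8), (0, 8)) = 10.0

Closest pair: (-4, 5) and (0, 8) with distance 5.0

The closest pair is (-4, 5) and (0, 8) with Euclidean distance 5.0. For 5 points, brute-force pairwise comparison is shown above. For large n, the divide-and-conquer algorithm (sort by x, recurse on halves, check the dividing strip) achieves O(n log n).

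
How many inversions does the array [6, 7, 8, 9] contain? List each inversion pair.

Finding inversions in [6, 7, 8, 9]:


Total inversions: 0

The array has 0 inversions. It is already sorted.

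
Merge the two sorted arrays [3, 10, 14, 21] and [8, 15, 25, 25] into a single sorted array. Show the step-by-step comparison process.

Merging process:

Compare 3 vs 8: take 3 from left. Merged: [3]
Compare 10 vs 8: take 8 from right. Merged: [3, 8]
Compare 10 vs 15: take 10 from left. Merged: [3, 8, 10]
Compare 14 vs 15: take 14 from left. Merged: [3, 8, 10, 14]
Compare 21 vs 15: take 15 from right. Merged: [3, 8, 10, 14, 15]
Compare 21 vs 25: take 21 from left. Merged: [3, 8, 10, 14, 15, 21]
Append remaining from right: [25, 25]. Merged: [3, 8, 10, 14, 15, 21, 25, 25]

Final merged array: [3, 8, 10, 14, 15, 21, 25, 25]
Total comparisons: 6

The merged array is [3, 8, 10, 14, 15, 21, 25, 25], requiring 6 comparisons. The merge step runs in O(n) time where n is the total number of elements.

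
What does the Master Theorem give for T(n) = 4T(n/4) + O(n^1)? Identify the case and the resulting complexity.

Master Theorem for T(n) = 4T(n/4) + O(n^1):

a = 4, b = 4, c = 1
log_b(a) = log_4(4) = 1.0000

Case 2: c = 1 = log_4(4) = 1.0000
T(n) = O(n^1 log n) = O(n log n)

For T(n) = 4T(n/4) + O(n^1): log_4(4) = 1.0000. This is Case 2 of the Master Theorem (c = log_b(a), equal work at all levels), giving O(n log n).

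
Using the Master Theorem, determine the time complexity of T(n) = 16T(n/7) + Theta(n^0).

Master Theorem for T(n) = 16T(n/7) + O(n^0):

a = 16, b = 7, c = 0
log_b(a) = log_7(16) = 1.4248

Case 1: c = 0 < log_7(16) = 1.4248
T(n) = O(n^(log_7 16))

For T(n) = 16T(n/7) + O(n^0): log_7(16) = 1.4248. This is Case 1 of the Master Theorem (c < log_b(a), work dominated by leaves), giving O(n^(log_7 16)).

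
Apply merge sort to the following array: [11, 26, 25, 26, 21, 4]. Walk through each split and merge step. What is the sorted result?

Merge sort trace:

Split: [11, 26, 25, 26, 21, 4] -> [11, 26, 25] and [26, 21, 4]
  Split: [11, 26, 25] -> [11] and [26, 25]
    Split: [26, 25] -> [26] and [25]
    Merge: [26] + [25] -> [25, 26]
  Merge: [11] + [25, 26] -> [11, 25, 26]
  Split: [26, 21, 4] -> [26] and [21, 4]
    Split: [21, 4] -> [21] and [4]
    Merge: [21] + [4] -> [4, 21]
  Merge: [26] + [4, 21] -> [4, 21, 26]
Merge: [11, 25, 26] + [4, 21, 26] -> [4, 11, 21, 25, 26, 26]

Final sorted array: [4, 11, 21, 25, 26, 26]

The merge sort proceeds by recursively splitting the array and merging sorted halves.
After all merges, the sorted array is [4, 11, 21, 25, 26, 26].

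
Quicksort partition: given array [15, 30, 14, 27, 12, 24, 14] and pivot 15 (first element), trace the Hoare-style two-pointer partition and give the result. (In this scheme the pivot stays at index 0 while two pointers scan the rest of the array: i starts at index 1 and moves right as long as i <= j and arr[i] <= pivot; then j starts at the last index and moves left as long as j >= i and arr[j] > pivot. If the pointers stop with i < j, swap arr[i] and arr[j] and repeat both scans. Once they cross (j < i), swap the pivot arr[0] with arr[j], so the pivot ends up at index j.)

Hoare-style two-pointer partition with pivot = 15:

Initial array: [15, 30, 14, 27, 12, 24, 14]

Pointers start at i = 1, j = 6.
i stops at index 1 (arr[1]=30 > 15), j stops at index 6 (arr[6]=14 <= 15): swap arr[1] and arr[6], array becomes [15, 14, 14, 27, 12, 24, 30]
i stops at index 3 (arr[3]=27 > 15), j stops at index 4 (arr[4]=12 <= 15): swap arr[3] and arr[4], array becomes [15, 14, 14, 12, 27, 24, 30]
i ends at 4, j ends at 3: the pointers have crossed (j < i), so scanning stops.

Swap pivot arr[0] with arr[3] to place pivot at position 3: [12, 14, 14, 15, 27, 24, 30]
Pivot position: 3

After partitioning with pivot 15, the array becomes [12, 14, 14, 15, 27, 24, 30]. The pivot is placed at index 3. All elements to the left of the pivot are <= 15, and all elements to the right are > 15.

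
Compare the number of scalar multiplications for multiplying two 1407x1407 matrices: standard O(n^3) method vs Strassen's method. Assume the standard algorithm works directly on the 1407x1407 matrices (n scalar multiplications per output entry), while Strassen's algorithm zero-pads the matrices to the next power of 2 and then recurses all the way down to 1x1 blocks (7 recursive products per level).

Matrix multiplication for 1407x1407 matrices:

Strassen's algorithm requires power-of-2 dimensions. Pad 1407x1407 to 2048x2048 (next power of 2).

Standard algorithm: 1407^3 = 2785366143 multiplications
Strassen's algorithm: 7^(log2(2048)) = 7^11 = 1977326743 multiplications
Savings: 2785366143 - 1977326743 = 808039400 multiplications

Standard: 2785366143 multiplications (1407^3). Strassen: 1977326743 multiplications (7^11, after padding to 2048x2048). Strassen reduces 8 recursive multiplications to 7 at each level.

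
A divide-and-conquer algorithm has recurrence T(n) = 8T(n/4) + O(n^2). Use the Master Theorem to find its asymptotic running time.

Master Theorem for T(n) = 8T(n/4) + O(n^2):

a = 8, b = 4, c = 2
log_b(a) = log_4(8) = 1.5000

Case 3: c = 2 > log_4(8) = 1.5000
T(n) = O(n^2) = O(n^2)

For T(n) = 8T(n/4) + O(n^2): log_4(8) = 1.5000. This is Case 3 of the Master Theorem (c > log_b(a), work dominated by root), giving O(n^2).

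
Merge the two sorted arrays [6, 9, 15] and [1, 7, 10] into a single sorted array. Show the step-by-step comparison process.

Merging process:

Compare 6 vs 1: take 1 from right. Merged: [1]
Compare 6 vs 7: take 6 from left. Merged: [1, 6]
Compare 9 vs 7: take 7 from right. Merged: [1, 6, 7]
Compare 9 vs 10: take 9 from left. Merged: [1, 6, 7, 9]
Compare 15 vs 10: take 10 from right. Merged: [1, 6, 7, 9, 10]
Append remaining from left: [15]. Merged: [1, 6, 7, 9, 10, 15]

Final merged array: [1, 6, 7, 9, 10, 15]
Total comparisons: 5

The merged array is [1, 6, 7, 9, 10, 15], requiring 5 comparisons. The merge step runs in O(n) time where n is the total number of elements.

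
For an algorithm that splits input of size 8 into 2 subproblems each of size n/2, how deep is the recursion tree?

For divide and conquer with division factor 2:

Problem sizes at each level:
Level 0: 8
Level 1: 4
Level 2: 2
Level 3: 1

The root is level 0 and the size-1 base case is level 3 (the tree spans levels 0 through 3, i.e. 4 levels counting the root), so the depth is the number of divisions: log_2(8) = 3

The recursion tree depth is log_2(8) = 3. At each level, the problem size is divided by 2, so it takes 3 divisions to reduce to a base case of size 1. The algorithm makes 2 recursive calls at each level.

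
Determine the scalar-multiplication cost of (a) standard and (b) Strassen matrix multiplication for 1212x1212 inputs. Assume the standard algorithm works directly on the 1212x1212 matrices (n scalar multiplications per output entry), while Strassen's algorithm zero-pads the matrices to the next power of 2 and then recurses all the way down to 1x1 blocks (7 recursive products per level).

Matrix multiplication for 1212x1212 matrices:

Strassen's algorithm requires power-of-2 dimensions. Pad 1212x1212 to 2048x2048 (next power of 2).

Standard algorithm: 1212^3 = 1780360128 multiplications
Strassen's algorithm: 7^(log2(2048)) = 7^11 = 1977326743 multiplications
Difference: 1780360128 - 1977326743 = -196966615 (Strassen uses MORE here due to padding overhead — for small or just-over-power-of-2 n, padding can outweigh the per-level savings)

Standard: 1780360128 multiplications (1212^3). Strassen: 1977326743 multiplications (7^11, after padding to 2048x2048). Strassen reduces 8 recursive multiplications to 7 at each level.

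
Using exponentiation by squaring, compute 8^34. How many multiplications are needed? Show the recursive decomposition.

Computing 8^34 by squaring (build up from 8^1; each line after the first costs one multiplication):

8^1 = 8
8^2 = (8^1)^2 = 8^2 = 64
8^4 = (8^2)^2 = 64^2 = 4096
8^8 = (8^4)^2 = 4096^2 = 16777216
8^16 = (8^8)^2 = 16777216^2 = 281474976710656
8^17 = 8 * 8^16 = 8 * 281474976710656 = 2251799813685248
8^34 = (8^17)^2 = 2251799813685248^2 = 5070602400912917605986812821504

Result: 5070602400912917605986812821504
Multiplications needed: 6 (6 lines after 8^1)

8^34 = 5070602400912917605986812821504. Using exponentiation by squaring, this requires 6 multiplications. The key idea: if the exponent is even, square the half-power; if odd, multiply by the base once.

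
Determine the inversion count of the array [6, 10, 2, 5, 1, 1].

Finding inversions in [6, 10, 2, 5, 1, 1]:

(0, 2): arr[0]=6 > arr[2]=2
(0, 3): arr[0]=6 > arr[3]=5
(0, 4): arr[0]=6 > arr[4]=1
(0, 5): arr[0]=6 > arr[5]=1
(1, 2): arr[1]=10 > arr[2]=2
(1, 3): arr[1]=10 > arr[3]=5
(1, 4): arr[1]=10 > arr[4]=1
(1, 5): arr[1]=10 > arr[5]=1
(2, 4): arr[2]=2 > arr[4]=1
(2, 5): arr[2]=2 > arr[5]=1
(3, 4): arr[3]=5 > arr[4]=1
(3, 5): arr[3]=5 > arr[5]=1

Total inversions: 12

The array has 12 inversion(s): (0,2), (0,3), (0,4), (0,5), (1,2), (1,3), (1,4), (1,5), (2,4), (2,5), (3,4), (3,5). Each pair (i,j) satisfies i < j and arr[i] > arr[j].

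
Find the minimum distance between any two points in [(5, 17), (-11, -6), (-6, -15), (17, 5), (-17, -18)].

Computing all pairwise distances among 5 points:

d((5, 17), (-11, -6)) = 28.0179
d((5, 17), (-6, -15)) = 33.8378
d((5, 17), (17, 5)) = 16.9706
d((5, 17), (-17, -18)) = 41.3401
d((-11, -6), (-6, -15)) = 10.2956 <-- minimum
d((-11, -6), (17, 5)) = 30.0832
d((-11, -6), (-17, -18)) = 13.4164
d((-6, -15), (17, 5)) = 30.4795
d((-6, -15), (-17, -18)) = 11.4018
d((17, 5), (-17, -18)) = 41.0488

Closest pair: (-11, -6) and (-6, -15) with distance 10.2956

The closest pair is (-11, -6) and (-6, -15) with Euclidean distance 10.2956. For 5 points, brute-force pairwise comparison is shown above. For large n, the divide-and-conquer algorithm (sort by x, recurse on halves, check the dividing strip) achieves O(n log n).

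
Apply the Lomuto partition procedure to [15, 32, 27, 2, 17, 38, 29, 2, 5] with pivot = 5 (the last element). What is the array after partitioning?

Lomuto partition with pivot = 5:

Initial array: [15, 32, 27, 2, 17, 38, 29, 2, 5]

arr[0]=15 > 5: no swap
arr[1]=32 > 5: no swap
arr[2]=27 > 5: no swap
arr[3]=2 <= 5: swap with position 0, array becomes [2, 32, 27, 15, 17, 38, 29, 2, 5]
arr[4]=17 > 5: no swap
arr[5]=38 > 5: no swap
arr[6]=29 > 5: no swap
arr[7]=2 <= 5: swap with position 1, array becomes [2, 2, 27, 15, 17, 38, 29, 32, 5]

Place pivot at position 2: [2, 2, 5, 15, 17, 38, 29, 32, 27]
Pivot position: 2

After partitioning with pivot 5, the array becomes [2, 2, 5, 15, 17, 38, 29, 32, 27]. The pivot is placed at index 2. All elements to the left of the pivot are <= 5, and all elements to the right are > 5.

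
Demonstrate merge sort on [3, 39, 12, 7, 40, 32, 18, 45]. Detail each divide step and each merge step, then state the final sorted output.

Merge sort trace:

Split: [3, 39, 12, 7, 40, 32, 18, 45] -> [3, 39, 12, 7] and [40, 32, 18, 45]
  Split: [3, 39, 12, 7] -> [3, 39] and [12, 7]
    Split: [3, 39] -> [3] and [39]
    Merge: [3] + [39] -> [3, 39]
    Split: [12, 7] -> [12] and [7]
    Merge: [12] + [7] -> [7, 12]
  Merge: [3, 39] + [7, 12] -> [3, 7, 12, 39]
  Split: [40, 32, 18, 45] -> [40, 32] and [18, 45]
    Split: [40, 32] -> [40] and [32]
    Merge: [40] + [32] -> [32, 40]
    Split: [18, 45] -> [18] and [45]
    Merge: [18] + [45] -> [18, 45]
  Merge: [32, 40] + [18, 45] -> [18, 32, 40, 45]
Merge: [3, 7, 12, 39] + [18, 32, 40, 45] -> [3, 7, 12, 18, 32, 39, 40, 45]

Final sorted array: [3, 7, 12, 18, 32, 39, 40, 45]

The merge sort proceeds by recursively splitting the array and merging sorted halves.
After all merges, the sorted array is [3, 7, 12, 18, 32, 39, 40, 45].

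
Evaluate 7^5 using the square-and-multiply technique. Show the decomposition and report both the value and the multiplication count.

Computing 7^5 by squaring (build up from 7^1; each line after the first costs one multiplication):

7^1 = 7
7^2 = (7^1)^2 = 7^2 = 49
7^4 = (7^2)^2 = 49^2 = 2401
7^5 = 7 * 7^4 = 7 * 2401 = 16807

Result: 16807
Multiplications needed: 3 (3 lines after 7^1)

7^5 = 16807. Using exponentiation by squaring, this requires 3 multiplications. The key idea: if the exponent is even, square the half-power; if odd, multiply by the base once.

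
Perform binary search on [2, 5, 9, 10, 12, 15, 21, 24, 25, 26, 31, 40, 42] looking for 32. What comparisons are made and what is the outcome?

Binary search for 32 in [2, 5, 9, 10, 12, 15, 21, 24, 25, 26, 31, 40, 42]:

lo=0, hi=12, mid=6, arr[mid]=21 -> 21 < 32, search right half
lo=7, hi=12, mid=9, arr[mid]=26 -> 26 < 32, search right half
lo=10, hi=12, mid=11, arr[mid]=40 -> 40 > 32, search left half
lo=10, hi=10, mid=10, arr[mid]=31 -> 31 < 32, search right half
lo=11 > hi=10, target 32 not found

Binary search determines that 32 is not in the array after 4 comparisons. The search space was exhausted without finding the target.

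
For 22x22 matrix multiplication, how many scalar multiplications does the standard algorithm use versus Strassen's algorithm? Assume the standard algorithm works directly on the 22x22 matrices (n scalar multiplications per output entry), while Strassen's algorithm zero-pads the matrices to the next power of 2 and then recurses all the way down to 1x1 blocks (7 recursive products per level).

Matrix multiplication for 22x22 matrices:

Strassen's algorithm requires power-of-2 dimensions. Pad 22x22 to 32x32 (next power of 2).

Standard algorithm: 22^3 = 10648 multiplications
Strassen's algorithm: 7^(log2(32)) = 7^5 = 16807 multiplications
Difference: 10648 - 16807 = -6159 (Strassen uses MORE here due to padding overhead — for small or just-over-power-of-2 n, padding can outweigh the per-level savings)

Standard: 10648 multiplications (22^3). Strassen: 16807 multiplications (7^5, after padding to 32x32). Strassen reduces 8 recursive multiplications to 7 at each level.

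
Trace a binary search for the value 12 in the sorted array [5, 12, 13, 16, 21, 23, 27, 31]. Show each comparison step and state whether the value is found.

Binary search for 12 in [5, 12, 13, 16, 21, 23, 27, 31]:

lo=0, hi=7, mid=3, arr[mid]=16 -> 16 > 12, search left half
lo=0, hi=2, mid=1, arr[mid]=12 -> Found target at index 1!

Binary search finds 12 at index 1 after 2 comparisons. The search repeatedly halves the search space by comparing with the middle element.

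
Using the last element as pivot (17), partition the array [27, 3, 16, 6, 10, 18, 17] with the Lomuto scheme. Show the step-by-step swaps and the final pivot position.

Lomuto partition with pivot = 17:

Initial array: [27, 3, 16, 6, 10, 18, 17]

arr[0]=27 > 17: no swap
arr[1]=3 <= 17: swap with position 0, array becomes [3, 27, 16, 6, 10, 18, 17]
arr[2]=16 <= 17: swap with position 1, array becomes [3, 16, 27, 6, 10, 18, 17]
arr[3]=6 <= 17: swap with position 2, array becomes [3, 16, 6, 27, 10, 18, 17]
arr[4]=10 <= 17: swap with position 3, array becomes [3, 16, 6, 10, 27, 18, 17]
arr[5]=18 > 17: no swap

Place pivot at position 4: [3, 16, 6, 10, 17, 18, 27]
Pivot position: 4

After partitioning with pivot 17, the array becomes [3, 16, 6, 10, 17, 18, 27]. The pivot is placed at index 4. All elements to the left of the pivot are <= 17, and all elements to the right are > 17.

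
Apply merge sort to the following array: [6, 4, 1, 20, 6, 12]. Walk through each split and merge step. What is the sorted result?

Merge sort trace:

Split: [6, 4, 1, 20, 6, 12] -> [6, 4, 1] and [20, 6, 12]
  Split: [6, 4, 1] -> [6] and [4, 1]
    Split: [4, 1] -> [4] and [1]
    Merge: [4] + [1] -> [1, 4]
  Merge: [6] + [1, 4] -> [1, 4, 6]
  Split: [20, 6, 12] -> [20] and [6, 12]
    Split: [6, 12] -> [6] and [12]
    Merge: [6] + [12] -> [6, 12]
  Merge: [20] + [6, 12] -> [6, 12, 20]
Merge: [1, 4, 6] + [6, 12, 20] -> [1, 4, 6, 6, 12, 20]

Final sorted array: [1, 4, 6, 6, 12, 20]

The merge sort proceeds by recursively splitting the array and merging sorted halves.
After all merges, the sorted array is [1, 4, 6, 6, 12, 20].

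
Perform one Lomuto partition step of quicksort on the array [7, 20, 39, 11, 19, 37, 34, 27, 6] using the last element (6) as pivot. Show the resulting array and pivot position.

Lomuto partition with pivot = 6:

Initial array: [7, 20, 39, 11, 19, 37, 34, 27, 6]

arr[0]=7 > 6: no swap
arr[1]=20 > 6: no swap
arr[2]=39 > 6: no swap
arr[3]=11 > 6: no swap
arr[4]=19 > 6: no swap
arr[5]=37 > 6: no swap
arr[6]=34 > 6: no swap
arr[7]=27 > 6: no swap

Place pivot at position 0: [6, 20, 39, 11, 19, 37, 34, 27, 7]
Pivot position: 0

After partitioning with pivot 6, the array becomes [6, 20, 39, 11, 19, 37, 34, 27, 7]. The pivot is placed at index 0. All elements to the left of the pivot are <= 6, and all elements to the right are > 6.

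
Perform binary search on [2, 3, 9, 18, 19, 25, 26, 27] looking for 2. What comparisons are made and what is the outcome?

Binary search for 2 in [2, 3, 9, 18, 19, 25, 26, 27]:

lo=0, hi=7, mid=3, arr[mid]=18 -> 18 > 2, search left half
lo=0, hi=2, mid=1, arr[mid]=3 -> 3 > 2, search left half
lo=0, hi=0, mid=0, arr[mid]=2 -> Found target at index 0!

Binary search finds 2 at index 0 after 3 comparisons. The search repeatedly halves the search space by comparing with the middle element.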